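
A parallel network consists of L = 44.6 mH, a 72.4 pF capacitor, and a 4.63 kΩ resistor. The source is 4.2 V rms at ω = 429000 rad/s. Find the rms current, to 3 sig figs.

911 μA

X_L = ωL = 19100 Ω
X_C = 1/(ωC) = 32200 Ω
Parallel: admittances add. Y = 1/R + 1/(jωL) + jωC
Y = (0.000216 − j2.12e-05) S
|Y| = 0.000217 S → |Z| = 1/|Y| = 4610 Ω, ∠Z = −∠Y = 5.61°
I = V/|Z| = 4.2/4610 = 911 μA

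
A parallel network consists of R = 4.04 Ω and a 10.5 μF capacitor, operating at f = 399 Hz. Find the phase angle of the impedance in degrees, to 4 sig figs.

-6.070°

ω = 2πf = 2507 rad/s
X_C = 1/(ωC) = 37.99 Ω
Parallel: admittances add. Y = 1/R + jωC
Y = (0.2475 + j0.02632) S
|Y| = 0.2489 S → |Z| = 1/|Y| = 4.017 Ω, ∠Z = −∠Y = -6.070°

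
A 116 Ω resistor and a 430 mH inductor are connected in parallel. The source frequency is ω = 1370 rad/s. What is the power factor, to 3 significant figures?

X_L = ωL = 589 Ω
Parallel: admittances add. Y = 1/R + 1/(jωL)
Y = (0.00862 − j0.00170) S
|Y| = 0.00879 S → |Z| = 1/|Y| = 114 Ω, ∠Z = −∠Y = 11.1°
cos φ = cos(11.1°) = 0.981

0.981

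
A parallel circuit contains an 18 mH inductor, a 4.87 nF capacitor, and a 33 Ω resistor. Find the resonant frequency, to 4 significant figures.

ω₀ = 1/√(LC) = 1/√(0.018 × 4.87e-09) = 106800 rad/s
f₀ = ω₀/(2π) = 17.00 kHz

17.00 kHz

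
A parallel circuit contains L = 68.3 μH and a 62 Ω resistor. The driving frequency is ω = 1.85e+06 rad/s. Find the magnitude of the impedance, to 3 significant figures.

X_L = ωL = 126 Ω
Parallel: admittances add. Y = 1/R + 1/(jωL)
Y = (0.0161 − j0.00791) S
|Y| = 0.0180 S → |Z| = 1/|Y| = 55.7 Ω, ∠Z = −∠Y = 26.1°

55.7 Ω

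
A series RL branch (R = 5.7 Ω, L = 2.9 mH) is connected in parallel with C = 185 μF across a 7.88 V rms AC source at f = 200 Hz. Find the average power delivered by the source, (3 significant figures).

7.73 W

ω = 2πf = 1257 rad/s
X_L = ωL = 3.64 Ω
X_C = 1/(ωC) = 4.30 Ω
Branch 1 (R+jX_L): Z₁ = 5.70 + j3.64 Ω, |Z₁| = 6.77 Ω
Branch 2 (−jX_C): Z₂ = −j4.30 Ω
Parallel: Z = Z₁Z₂/(Z₁+Z₂), |Z| = 5.07 Ω, ∠Z = -50.8°
I = V/|Z| = 1.55 A
P = VI cos φ = 7.88 × 1.55 × cos(-50.8°) = 7.73 W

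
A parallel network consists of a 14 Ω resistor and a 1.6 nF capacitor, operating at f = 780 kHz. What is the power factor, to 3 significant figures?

0.994

ω = 2πf = 4.901e+06 rad/s
X_C = 1/(ωC) = 128 Ω
Parallel: admittances add. Y = 1/R + jωC
Y = (0.0714 + j0.00784) S
|Y| = 0.0719 S → |Z| = 1/|Y| = 13.9 Ω, ∠Z = −∠Y = -6.26°
cos φ = cos(-6.26°) = 0.994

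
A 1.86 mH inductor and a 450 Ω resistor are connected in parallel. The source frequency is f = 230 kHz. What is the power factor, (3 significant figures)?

0.986

ω = 2πf = 1.445e+06 rad/s
X_L = ωL = 2690 Ω
Parallel: admittances add. Y = 1/R + 1/(jωL)
Y = (0.00222 − j0.000372) S
|Y| = 0.00225 S → |Z| = 1/|Y| = 444 Ω, ∠Z = −∠Y = 9.50°
cos φ = cos(9.50°) = 0.986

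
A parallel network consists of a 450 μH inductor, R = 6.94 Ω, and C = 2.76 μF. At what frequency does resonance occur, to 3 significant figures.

4.52 kHz

ω₀ = 1/√(LC) = 1/√(0.00045 × 2.76e-06) = 28380 rad/s
f₀ = ω₀/(2π) = 4.52 kHz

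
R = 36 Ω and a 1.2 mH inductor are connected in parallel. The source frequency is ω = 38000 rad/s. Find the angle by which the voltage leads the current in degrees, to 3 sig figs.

X_L = ωL = 45.6 Ω
Parallel: admittances add. Y = 1/R + 1/(jωL)
Y = (0.0278 − j0.0219) S
|Y| = 0.0354 S → |Z| = 1/|Y| = 28.3 Ω, ∠Z = −∠Y = 38.3°

38.3°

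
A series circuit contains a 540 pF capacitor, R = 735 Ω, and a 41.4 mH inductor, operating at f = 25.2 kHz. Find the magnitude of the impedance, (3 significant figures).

5190 Ω

ω = 2πf = 158300 rad/s
X_L = ωL = 6560 Ω
X_C = 1/(ωC) = 11700 Ω
Net reactance X = X_L − X_C = -5140 Ω
Z = 735 − j5140 Ω
|Z| = √(735² + 5140²) = 5190 Ω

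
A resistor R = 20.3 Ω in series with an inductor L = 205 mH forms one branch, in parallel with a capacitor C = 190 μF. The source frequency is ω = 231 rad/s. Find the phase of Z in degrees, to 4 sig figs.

-73.64°

X_L = ωL = 47.35 Ω
X_C = 1/(ωC) = 22.78 Ω
Branch 1 (R+jX_L): Z₁ = 20.30 + j47.35 Ω, |Z₁| = 51.52 Ω
Branch 2 (−jX_C): Z₂ = −j22.78 Ω
Parallel: Z = Z₁Z₂/(Z₁+Z₂), |Z| = 36.83 Ω, ∠Z = -73.64°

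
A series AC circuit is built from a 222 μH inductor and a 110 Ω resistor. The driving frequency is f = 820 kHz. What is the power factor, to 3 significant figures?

0.0957

ω = 2πf = 5.152e+06 rad/s
X_L = ωL = 1140 Ω
Z = 110 + j1140 Ω
|Z| = √(110² + 1140²) = 1150 Ω
∠Z = arctan(1140/110) = 84.5°
cos φ = cos(84.5°) = 0.0957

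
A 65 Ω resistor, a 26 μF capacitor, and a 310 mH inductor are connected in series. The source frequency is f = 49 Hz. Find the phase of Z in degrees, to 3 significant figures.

ω = 2πf = 307.9 rad/s
X_L = ωL = 95.4 Ω
X_C = 1/(ωC) = 125 Ω
Net reactance X = X_L − X_C = -29.5 Ω
Z = 65.0 − j29.5 Ω
|Z| = √(65.0² + 29.5²) = 71.4 Ω
∠Z = arctan(-29.5/65.0) = -24.4°

-24.4°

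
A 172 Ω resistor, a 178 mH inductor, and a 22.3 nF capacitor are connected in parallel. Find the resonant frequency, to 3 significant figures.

ω₀ = 1/√(LC) = 1/√(0.178 × 2.23e-08) = 15870 rad/s
f₀ = ω₀/(2π) = 2.53 kHz

2.53 kHz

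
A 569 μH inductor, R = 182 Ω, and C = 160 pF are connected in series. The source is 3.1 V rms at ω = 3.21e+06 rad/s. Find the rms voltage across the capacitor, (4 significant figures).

27.65 V

X_L = ωL = 1826 Ω
X_C = 1/(ωC) = 1947 Ω
Net reactance X = X_L − X_C = -120.6 Ω
Z = 182.0 − j120.6 Ω
|Z| = √(182.0² + 120.6²) = 218.3 Ω
I = V/|Z| = 14.20 mA
V_C = I·|Z_C| = 0.01420 × 1947 = 27.65 V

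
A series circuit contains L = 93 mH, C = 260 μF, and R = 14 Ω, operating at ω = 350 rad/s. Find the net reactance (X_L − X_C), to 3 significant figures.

21.6 Ω

X_L = ωL = 32.5 Ω
X_C = 1/(ωC) = 11.0 Ω
X = 32.5 − 11.0 = 21.6 Ω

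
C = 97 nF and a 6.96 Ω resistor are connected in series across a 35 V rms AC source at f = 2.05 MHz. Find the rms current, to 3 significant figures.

ω = 2πf = 1.288e+07 rad/s
X_C = 1/(ωC) = 0.800 Ω
Z = 6.96 − j0.800 Ω
|Z| = √(6.96² + 0.800²) = 7.01 Ω
I = V/|Z| = 35/7.01 = 5.00 A

5.00 A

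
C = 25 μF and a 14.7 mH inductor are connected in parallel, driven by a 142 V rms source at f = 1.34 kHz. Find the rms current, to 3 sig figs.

ω = 2πf = 8419 rad/s
X_L = ωL = 124 Ω
X_C = 1/(ωC) = 4.75 Ω
Parallel: admittances add. Y = 1/(jωL) + jωC
Y = (0 + j0.202) S
|Y| = 0.202 S → |Z| = 1/|Y| = 4.94 Ω, ∠Z = −∠Y = -90.0°
I = V/|Z| = 142/4.94 = 28.7 A

28.7 A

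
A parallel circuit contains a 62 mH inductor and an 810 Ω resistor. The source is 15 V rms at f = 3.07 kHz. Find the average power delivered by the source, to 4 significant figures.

ω = 2πf = 19290 rad/s
X_L = ωL = 1196 Ω
Parallel: admittances add. Y = 1/R + 1/(jωL)
Y = (0.001235 − j0.0008362) S
|Y| = 0.001491 S → |Z| = 1/|Y| = 670.7 Ω, ∠Z = −∠Y = 34.11°
I = V/|Z| = 22.37 mA
P = VI cos φ = 15 × 0.02237 × cos(34.11°) = 277.8 mW

277.8 mW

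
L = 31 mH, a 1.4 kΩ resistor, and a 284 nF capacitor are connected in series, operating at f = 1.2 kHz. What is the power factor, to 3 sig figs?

ω = 2πf = 7540 rad/s
X_L = ωL = 234 Ω
X_C = 1/(ωC) = 467 Ω
Net reactance X = X_L − X_C = -233 Ω
Z = 1400 − j233 Ω
|Z| = √(1400² + 233²) = 1420 Ω
∠Z = arctan(-233/1400) = -9.46°
cos φ = cos(-9.46°) = 0.986

0.986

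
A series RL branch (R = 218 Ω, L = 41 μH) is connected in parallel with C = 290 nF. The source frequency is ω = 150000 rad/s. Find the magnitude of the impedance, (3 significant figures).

22.9 Ω

X_L = ωL = 6.15 Ω
X_C = 1/(ωC) = 23.0 Ω
Branch 1 (R+jX_L): Z₁ = 218 + j6.15 Ω, |Z₁| = 218 Ω
Branch 2 (−jX_C): Z₂ = −j23.0 Ω
Parallel: Z = Z₁Z₂/(Z₁+Z₂), |Z| = 22.9 Ω, ∠Z = -84.0°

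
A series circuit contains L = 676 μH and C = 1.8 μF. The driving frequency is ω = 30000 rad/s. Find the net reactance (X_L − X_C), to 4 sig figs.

1.761 Ω

X_L = ωL = 20.28 Ω
X_C = 1/(ωC) = 18.52 Ω
X = 20.28 − 18.52 = 1.761 Ω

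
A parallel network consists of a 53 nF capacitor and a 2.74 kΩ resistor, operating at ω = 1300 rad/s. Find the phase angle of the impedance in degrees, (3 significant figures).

-10.7°

X_C = 1/(ωC) = 14500 Ω
Parallel: admittances add. Y = 1/R + jωC
Y = (0.000365 + j6.89e-05) S
|Y| = 0.000371 S → |Z| = 1/|Y| = 2690 Ω, ∠Z = −∠Y = -10.7°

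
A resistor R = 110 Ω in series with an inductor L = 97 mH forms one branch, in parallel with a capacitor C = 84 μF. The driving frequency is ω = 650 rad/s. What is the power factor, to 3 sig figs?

X_L = ωL = 63.1 Ω
X_C = 1/(ωC) = 18.3 Ω
Branch 1 (R+jX_L): Z₁ = 110 + j63.1 Ω, |Z₁| = 127 Ω
Branch 2 (−jX_C): Z₂ = −j18.3 Ω
Parallel: Z = Z₁Z₂/(Z₁+Z₂), |Z| = 19.6 Ω, ∠Z = -82.3°
cos φ = cos(-82.3°) = 0.134

0.134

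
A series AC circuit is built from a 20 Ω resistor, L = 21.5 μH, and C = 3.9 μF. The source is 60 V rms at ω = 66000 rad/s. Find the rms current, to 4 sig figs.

X_L = ωL = 1.419 Ω
X_C = 1/(ωC) = 3.885 Ω
Net reactance X = X_L − X_C = -2.466 Ω
Z = 20.00 − j2.466 Ω
|Z| = √(20.00² + 2.466²) = 20.15 Ω
I = V/|Z| = 60/20.15 = 2.977 A

2.977 A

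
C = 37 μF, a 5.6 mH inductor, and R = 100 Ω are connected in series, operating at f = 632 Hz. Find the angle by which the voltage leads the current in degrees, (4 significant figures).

ω = 2πf = 3971 rad/s
X_L = ωL = 22.24 Ω
X_C = 1/(ωC) = 6.806 Ω
Net reactance X = X_L − X_C = 15.43 Ω
Z = 100.0 + j15.43 Ω
|Z| = √(100.0² + 15.43²) = 101.2 Ω
∠Z = arctan(15.43/100.0) = 8.772°

8.772°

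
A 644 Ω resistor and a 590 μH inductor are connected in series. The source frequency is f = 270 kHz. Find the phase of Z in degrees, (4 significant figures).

57.24°

ω = 2πf = 1.696e+06 rad/s
X_L = ωL = 1001 Ω
Z = 644.0 + j1001 Ω
|Z| = √(644.0² + 1001²) = 1190 Ω
∠Z = arctan(1001/644.0) = 57.24°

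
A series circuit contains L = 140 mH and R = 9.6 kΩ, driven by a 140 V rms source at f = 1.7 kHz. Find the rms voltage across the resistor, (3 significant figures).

138 V

ω = 2πf = 10680 rad/s
X_L = ωL = 1500 Ω
Z = 9600 + j1500 Ω
|Z| = √(9600² + 1500²) = 9720 Ω
I = V/|Z| = 14.4 mA
V_R = I·|Z_R| = 0.0144 × 9600 = 138 V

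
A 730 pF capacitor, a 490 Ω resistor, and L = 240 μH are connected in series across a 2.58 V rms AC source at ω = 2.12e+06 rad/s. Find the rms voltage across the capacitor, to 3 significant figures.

3.28 V

X_L = ωL = 509 Ω
X_C = 1/(ωC) = 646 Ω
Net reactance X = X_L − X_C = -137 Ω
Z = 490 − j137 Ω
|Z| = √(490² + 137²) = 509 Ω
I = V/|Z| = 5.07 mA
V_C = I·|Z_C| = 0.00507 × 646 = 3.28 V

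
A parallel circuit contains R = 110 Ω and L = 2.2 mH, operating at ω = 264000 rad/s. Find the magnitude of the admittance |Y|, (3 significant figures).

X_L = ωL = 581 Ω
Parallel: admittances add. Y = 1/R + 1/(jωL)
Y = (0.00909 − j0.00172) S
|Y| = 0.00925 S → |Z| = 1/|Y| = 108 Ω, ∠Z = −∠Y = 10.7°

9.25 mS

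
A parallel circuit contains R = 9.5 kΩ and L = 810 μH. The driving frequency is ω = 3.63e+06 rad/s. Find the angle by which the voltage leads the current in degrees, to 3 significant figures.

72.8°

X_L = ωL = 2940 Ω
Parallel: admittances add. Y = 1/R + 1/(jωL)
Y = (0.000105 − j0.000340) S
|Y| = 0.000356 S → |Z| = 1/|Y| = 2810 Ω, ∠Z = −∠Y = 72.8°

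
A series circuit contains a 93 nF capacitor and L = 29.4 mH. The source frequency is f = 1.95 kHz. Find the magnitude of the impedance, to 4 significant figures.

517.4 Ω

ω = 2πf = 12250 rad/s
X_L = ωL = 360.2 Ω
X_C = 1/(ωC) = 877.6 Ω
Net reactance X = X_L − X_C = -517.4 Ω
Z = − j517.4 Ω
|Z| = √(0² + 517.4²) = 517.4 Ω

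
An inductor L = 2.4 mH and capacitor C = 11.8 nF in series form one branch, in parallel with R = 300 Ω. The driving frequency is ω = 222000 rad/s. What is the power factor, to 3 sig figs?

X_L = ωL = 533 Ω
X_C = 1/(ωC) = 382 Ω
Branch 1: Z₁ = R = 300 Ω
Branch 2 (series LC): Z₂ = j(X_L − X_C) = j151 Ω
Parallel: Z = Z₁Z₂/(Z₁+Z₂), |Z| = 135 Ω, ∠Z = 63.3°
cos φ = cos(63.3°) = 0.450

0.450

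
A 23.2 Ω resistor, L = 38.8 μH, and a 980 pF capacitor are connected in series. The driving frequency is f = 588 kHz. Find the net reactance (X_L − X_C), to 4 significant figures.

ω = 2πf = 3.695e+06 rad/s
X_L = ωL = 143.3 Ω
X_C = 1/(ωC) = 276.2 Ω
X = 143.3 − 276.2 = -132.8 Ω

-132.8 Ω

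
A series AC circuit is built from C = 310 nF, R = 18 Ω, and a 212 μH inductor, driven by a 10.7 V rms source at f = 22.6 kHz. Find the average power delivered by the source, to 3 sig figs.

5.44 W

ω = 2πf = 142000 rad/s
X_L = ωL = 30.1 Ω
X_C = 1/(ωC) = 22.7 Ω
Net reactance X = X_L − X_C = 7.39 Ω
Z = 18.0 + j7.39 Ω
|Z| = √(18.0² + 7.39²) = 19.5 Ω
∠Z = arctan(7.39/18.0) = 22.3°
I = V/|Z| = 550 mA
P = VI cos φ = 10.7 × 0.550 × cos(22.3°) = 5.44 W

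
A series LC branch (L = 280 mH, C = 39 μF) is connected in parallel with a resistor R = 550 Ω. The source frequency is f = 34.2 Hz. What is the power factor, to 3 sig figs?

0.107

ω = 2πf = 214.9 rad/s
X_L = ωL = 60.2 Ω
X_C = 1/(ωC) = 119 Ω
Branch 1: Z₁ = R = 550 Ω
Branch 2 (series LC): Z₂ = j(X_L − X_C) = −j59.2 Ω
Parallel: Z = Z₁Z₂/(Z₁+Z₂), |Z| = 58.8 Ω, ∠Z = -83.9°
cos φ = cos(-83.9°) = 0.107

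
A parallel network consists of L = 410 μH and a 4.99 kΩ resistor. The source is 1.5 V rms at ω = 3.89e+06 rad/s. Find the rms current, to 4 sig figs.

987.4 μA

X_L = ωL = 1595 Ω
Parallel: admittances add. Y = 1/R + 1/(jωL)
Y = (0.0002004 − j0.0006270) S
|Y| = 0.0006582 S → |Z| = 1/|Y| = 1519 Ω, ∠Z = −∠Y = 72.28°
I = V/|Z| = 1.5/1519 = 987.4 μA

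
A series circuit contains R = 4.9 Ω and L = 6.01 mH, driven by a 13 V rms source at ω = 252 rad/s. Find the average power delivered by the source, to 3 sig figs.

31.5 W

X_L = ωL = 1.51 Ω
Z = 4.90 + j1.51 Ω
|Z| = √(4.90² + 1.51²) = 5.13 Ω
∠Z = arctan(1.51/4.90) = 17.2°
I = V/|Z| = 2.53 A
P = VI cos φ = 13 × 2.53 × cos(17.2°) = 31.5 W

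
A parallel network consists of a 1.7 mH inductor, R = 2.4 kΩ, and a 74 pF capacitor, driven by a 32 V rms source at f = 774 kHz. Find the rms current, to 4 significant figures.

ω = 2πf = 4.863e+06 rad/s
X_L = ωL = 8267 Ω
X_C = 1/(ωC) = 2779 Ω
Parallel: admittances add. Y = 1/R + 1/(jωL) + jωC
Y = (0.0004167 + j0.0002389) S
|Y| = 0.0004803 S → |Z| = 1/|Y| = 2082 Ω, ∠Z = −∠Y = -29.83°
I = V/|Z| = 32/2082 = 15.37 mA

15.37 mA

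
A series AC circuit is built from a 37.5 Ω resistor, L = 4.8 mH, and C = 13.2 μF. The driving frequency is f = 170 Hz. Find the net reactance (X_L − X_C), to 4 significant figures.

-65.80 Ω

ω = 2πf = 1068 rad/s
X_L = ωL = 5.127 Ω
X_C = 1/(ωC) = 70.92 Ω
X = 5.127 − 70.92 = -65.80 Ω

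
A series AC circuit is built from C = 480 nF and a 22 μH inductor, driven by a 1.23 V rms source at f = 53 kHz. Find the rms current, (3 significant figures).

1.15 A

ω = 2πf = 333000 rad/s
X_L = ωL = 7.33 Ω
X_C = 1/(ωC) = 6.26 Ω
Net reactance X = X_L − X_C = 1.07 Ω
Z = j1.07 Ω
|Z| = √(0² + 1.07²) = 1.07 Ω
I = V/|Z| = 1.23/1.07 = 1.15 A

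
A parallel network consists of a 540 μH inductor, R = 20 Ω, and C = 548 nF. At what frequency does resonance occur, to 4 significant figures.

9.252 kHz

ω₀ = 1/√(LC) = 1/√(0.00054 × 5.48e-07) = 58130 rad/s
f₀ = ω₀/(2π) = 9.252 kHz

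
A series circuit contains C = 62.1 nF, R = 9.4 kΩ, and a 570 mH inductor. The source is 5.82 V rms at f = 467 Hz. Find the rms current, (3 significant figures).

574 μA

ω = 2πf = 2934 rad/s
X_L = ωL = 1670 Ω
X_C = 1/(ωC) = 5490 Ω
Net reactance X = X_L − X_C = -3820 Ω
Z = 9400 − j3820 Ω
|Z| = √(9400² + 3820²) = 10100 Ω
I = V/|Z| = 5.82/10100 = 574 μA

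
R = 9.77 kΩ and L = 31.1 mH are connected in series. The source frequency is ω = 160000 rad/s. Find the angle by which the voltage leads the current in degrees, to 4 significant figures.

26.99°

X_L = ωL = 4976 Ω
Z = 9770 + j4976 Ω
|Z| = √(9770² + 4976²) = 10960 Ω
∠Z = arctan(4976/9770) = 26.99°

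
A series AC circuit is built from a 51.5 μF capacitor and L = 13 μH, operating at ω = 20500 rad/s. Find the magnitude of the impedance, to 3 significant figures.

0.681 Ω

X_L = ωL = 0.266 Ω
X_C = 1/(ωC) = 0.947 Ω
Net reactance X = X_L − X_C = -0.681 Ω
Z = − j0.681 Ω
|Z| = √(0² + 0.681²) = 0.681 Ω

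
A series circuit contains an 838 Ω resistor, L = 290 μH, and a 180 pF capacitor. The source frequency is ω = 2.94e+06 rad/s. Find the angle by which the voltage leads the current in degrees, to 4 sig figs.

X_L = ωL = 852.6 Ω
X_C = 1/(ωC) = 1890 Ω
Net reactance X = X_L − X_C = -1037 Ω
Z = 838.0 − j1037 Ω
|Z| = √(838.0² + 1037²) = 1333 Ω
∠Z = arctan(-1037/838.0) = -51.06°

-51.06°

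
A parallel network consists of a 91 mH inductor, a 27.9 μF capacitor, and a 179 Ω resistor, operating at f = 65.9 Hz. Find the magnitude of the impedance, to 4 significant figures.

62.52 Ω

ω = 2πf = 414.1 rad/s
X_L = ωL = 37.68 Ω
X_C = 1/(ωC) = 86.56 Ω
Parallel: admittances add. Y = 1/R + 1/(jωL) + jωC
Y = (0.005587 − j0.01499) S
|Y| = 0.01599 S → |Z| = 1/|Y| = 62.52 Ω, ∠Z = −∠Y = 69.56°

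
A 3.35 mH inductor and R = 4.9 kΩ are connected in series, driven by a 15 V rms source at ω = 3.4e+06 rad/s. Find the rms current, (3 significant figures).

X_L = ωL = 11400 Ω
Z = 4900 + j11400 Ω
|Z| = √(4900² + 11400²) = 12400 Ω
I = V/|Z| = 15/12400 = 1.21 mA

1.21 mA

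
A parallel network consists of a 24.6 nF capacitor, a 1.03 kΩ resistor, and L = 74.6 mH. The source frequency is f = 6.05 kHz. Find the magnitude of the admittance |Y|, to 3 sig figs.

1.13 mS

ω = 2πf = 38010 rad/s
X_L = ωL = 2840 Ω
X_C = 1/(ωC) = 1070 Ω
Parallel: admittances add. Y = 1/R + 1/(jωL) + jωC
Y = (0.000971 + j0.000582) S
|Y| = 0.00113 S → |Z| = 1/|Y| = 883 Ω, ∠Z = −∠Y = -31.0°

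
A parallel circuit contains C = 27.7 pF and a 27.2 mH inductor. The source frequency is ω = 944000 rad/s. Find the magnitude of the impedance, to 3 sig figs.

78100 Ω

X_L = ωL = 25700 Ω
X_C = 1/(ωC) = 38200 Ω
Parallel: admittances add. Y = 1/(jωL) + jωC
Y = (0 − j1.28e-05) S
|Y| = 1.28e-05 S → |Z| = 1/|Y| = 78100 Ω, ∠Z = −∠Y = 90.0°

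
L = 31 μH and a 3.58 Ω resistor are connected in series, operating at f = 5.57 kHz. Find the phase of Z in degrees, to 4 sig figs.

ω = 2πf = 35000 rad/s
X_L = ωL = 1.085 Ω
Z = 3.580 + j1.085 Ω
|Z| = √(3.580² + 1.085²) = 3.741 Ω
∠Z = arctan(1.085/3.580) = 16.86°

16.86°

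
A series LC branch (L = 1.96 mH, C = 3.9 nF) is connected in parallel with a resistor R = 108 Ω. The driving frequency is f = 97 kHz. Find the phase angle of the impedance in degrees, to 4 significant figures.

7.945°

ω = 2πf = 609500 rad/s
X_L = ωL = 1195 Ω
X_C = 1/(ωC) = 420.7 Ω
Branch 1: Z₁ = R = 108.0 Ω
Branch 2 (series LC): Z₂ = j(X_L − X_C) = j773.8 Ω
Parallel: Z = Z₁Z₂/(Z₁+Z₂), |Z| = 107.0 Ω, ∠Z = 7.945°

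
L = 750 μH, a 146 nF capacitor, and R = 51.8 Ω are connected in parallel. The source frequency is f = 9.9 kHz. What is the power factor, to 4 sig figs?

0.8423

ω = 2πf = 62200 rad/s
X_L = ωL = 46.65 Ω
X_C = 1/(ωC) = 110.1 Ω
Parallel: admittances add. Y = 1/R + 1/(jωL) + jωC
Y = (0.01931 − j0.01235) S
|Y| = 0.02292 S → |Z| = 1/|Y| = 43.63 Ω, ∠Z = −∠Y = 32.62°
cos φ = cos(32.62°) = 0.8423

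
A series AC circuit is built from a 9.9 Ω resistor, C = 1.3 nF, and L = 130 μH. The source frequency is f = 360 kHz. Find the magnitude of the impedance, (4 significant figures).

ω = 2πf = 2.262e+06 rad/s
X_L = ωL = 294.1 Ω
X_C = 1/(ωC) = 340.1 Ω
Net reactance X = X_L − X_C = -46.02 Ω
Z = 9.900 − j46.02 Ω
|Z| = √(9.900² + 46.02²) = 47.07 Ω

47.07 Ω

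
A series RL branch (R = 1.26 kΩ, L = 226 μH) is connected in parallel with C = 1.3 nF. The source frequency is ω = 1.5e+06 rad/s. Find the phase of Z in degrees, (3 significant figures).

-67.1°

X_L = ωL = 339 Ω
X_C = 1/(ωC) = 513 Ω
Branch 1 (R+jX_L): Z₁ = 1260 + j339 Ω, |Z₁| = 1300 Ω
Branch 2 (−jX_C): Z₂ = −j513 Ω
Parallel: Z = Z₁Z₂/(Z₁+Z₂), |Z| = 526 Ω, ∠Z = -67.1°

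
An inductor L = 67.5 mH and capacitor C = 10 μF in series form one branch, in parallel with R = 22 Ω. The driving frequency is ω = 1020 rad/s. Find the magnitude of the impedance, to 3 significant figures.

X_L = ωL = 68.9 Ω
X_C = 1/(ωC) = 98.0 Ω
Branch 1: Z₁ = R = 22.0 Ω
Branch 2 (series LC): Z₂ = j(X_L − X_C) = −j29.2 Ω
Parallel: Z = Z₁Z₂/(Z₁+Z₂), |Z| = 17.6 Ω, ∠Z = -37.0°

17.6 Ω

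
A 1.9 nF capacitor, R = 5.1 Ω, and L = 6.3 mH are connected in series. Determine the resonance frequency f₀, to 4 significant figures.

46.00 kHz

ω₀ = 1/√(LC) = 1/√(0.0063 × 1.9e-09) = 289000 rad/s
f₀ = ω₀/(2π) = 46.00 kHz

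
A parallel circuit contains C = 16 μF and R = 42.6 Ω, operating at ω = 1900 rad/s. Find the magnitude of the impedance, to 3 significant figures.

X_C = 1/(ωC) = 32.9 Ω
Parallel: admittances add. Y = 1/R + jωC
Y = (0.0235 + j0.0304) S
|Y| = 0.0384 S → |Z| = 1/|Y| = 26.0 Ω, ∠Z = −∠Y = -52.3°

26.0 Ω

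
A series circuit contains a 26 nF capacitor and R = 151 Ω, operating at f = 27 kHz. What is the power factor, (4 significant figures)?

ω = 2πf = 169600 rad/s
X_C = 1/(ωC) = 226.7 Ω
Z = 151.0 − j226.7 Ω
|Z| = √(151.0² + 226.7²) = 272.4 Ω
∠Z = arctan(-226.7/151.0) = -56.34°
cos φ = cos(-56.34°) = 0.5543

0.5543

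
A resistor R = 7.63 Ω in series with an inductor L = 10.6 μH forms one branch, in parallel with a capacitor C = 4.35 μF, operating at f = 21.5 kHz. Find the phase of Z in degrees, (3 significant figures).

-77.3°

ω = 2πf = 135100 rad/s
X_L = ωL = 1.43 Ω
X_C = 1/(ωC) = 1.70 Ω
Branch 1 (R+jX_L): Z₁ = 7.63 + j1.43 Ω, |Z₁| = 7.76 Ω
Branch 2 (−jX_C): Z₂ = −j1.70 Ω
Parallel: Z = Z₁Z₂/(Z₁+Z₂), |Z| = 1.73 Ω, ∠Z = -77.3°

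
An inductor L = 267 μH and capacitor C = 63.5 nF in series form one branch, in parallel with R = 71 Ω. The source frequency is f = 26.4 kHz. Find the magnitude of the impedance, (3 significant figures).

ω = 2πf = 165900 rad/s
X_L = ωL = 44.3 Ω
X_C = 1/(ωC) = 94.9 Ω
Branch 1: Z₁ = R = 71.0 Ω
Branch 2 (series LC): Z₂ = j(X_L − X_C) = −j50.6 Ω
Parallel: Z = Z₁Z₂/(Z₁+Z₂), |Z| = 41.2 Ω, ∠Z = -54.5°

41.2 Ω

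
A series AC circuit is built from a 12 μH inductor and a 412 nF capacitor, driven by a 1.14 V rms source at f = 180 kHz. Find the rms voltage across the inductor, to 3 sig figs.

ω = 2πf = 1.131e+06 rad/s
X_L = ωL = 13.6 Ω
X_C = 1/(ωC) = 2.15 Ω
Net reactance X = X_L − X_C = 11.4 Ω
Z = j11.4 Ω
|Z| = √(0² + 11.4²) = 11.4 Ω
I = V/|Z| = 99.8 mA
V_L = I·|Z_L| = 0.0998 × 13.6 = 1.35 V

1.35 V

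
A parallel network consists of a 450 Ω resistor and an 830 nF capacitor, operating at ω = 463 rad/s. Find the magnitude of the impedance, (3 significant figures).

443 Ω

X_C = 1/(ωC) = 2600 Ω
Parallel: admittances add. Y = 1/R + jωC
Y = (0.00222 + j0.000384) S
|Y| = 0.00226 S → |Z| = 1/|Y| = 443 Ω, ∠Z = −∠Y = -9.81°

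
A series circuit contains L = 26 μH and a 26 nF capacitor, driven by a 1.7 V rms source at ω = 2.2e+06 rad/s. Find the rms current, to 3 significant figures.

42.8 mA

X_L = ωL = 57.2 Ω
X_C = 1/(ωC) = 17.5 Ω
Net reactance X = X_L − X_C = 39.7 Ω
Z = j39.7 Ω
|Z| = √(0² + 39.7²) = 39.7 Ω
I = V/|Z| = 1.7/39.7 = 42.8 mA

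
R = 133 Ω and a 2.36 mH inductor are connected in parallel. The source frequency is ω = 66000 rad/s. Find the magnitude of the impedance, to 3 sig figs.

X_L = ωL = 156 Ω
Parallel: admittances add. Y = 1/R + 1/(jωL)
Y = (0.00752 − j0.00642) S
|Y| = 0.00989 S → |Z| = 1/|Y| = 101 Ω, ∠Z = −∠Y = 40.5°

101 Ω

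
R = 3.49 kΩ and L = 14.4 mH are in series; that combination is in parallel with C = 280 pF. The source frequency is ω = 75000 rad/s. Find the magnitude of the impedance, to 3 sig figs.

3730 Ω

X_L = ωL = 1080 Ω
X_C = 1/(ωC) = 47600 Ω
Branch 1 (R+jX_L): Z₁ = 3490 + j1080 Ω, |Z₁| = 3650 Ω
Branch 2 (−jX_C): Z₂ = −j47600 Ω
Parallel: Z = Z₁Z₂/(Z₁+Z₂), |Z| = 3730 Ω, ∠Z = 12.9°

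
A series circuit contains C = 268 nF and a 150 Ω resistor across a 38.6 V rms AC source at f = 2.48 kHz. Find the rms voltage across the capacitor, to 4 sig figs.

ω = 2πf = 15580 rad/s
X_C = 1/(ωC) = 239.5 Ω
Z = 150.0 − j239.5 Ω
|Z| = √(150.0² + 239.5²) = 282.6 Ω
I = V/|Z| = 136.6 mA
V_C = I·|Z_C| = 0.1366 × 239.5 = 32.71 V

32.71 V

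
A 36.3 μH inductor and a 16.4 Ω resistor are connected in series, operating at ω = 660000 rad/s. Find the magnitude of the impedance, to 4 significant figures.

29.03 Ω

X_L = ωL = 23.96 Ω
Z = 16.40 + j23.96 Ω
|Z| = √(16.40² + 23.96²) = 29.03 Ω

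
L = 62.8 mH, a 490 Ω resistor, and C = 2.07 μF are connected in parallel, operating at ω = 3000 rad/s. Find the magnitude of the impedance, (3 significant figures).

448 Ω

X_L = ωL = 188 Ω
X_C = 1/(ωC) = 161 Ω
Parallel: admittances add. Y = 1/R + 1/(jωL) + jωC
Y = (0.00204 + j0.000902) S
|Y| = 0.00223 S → |Z| = 1/|Y| = 448 Ω, ∠Z = −∠Y = -23.8°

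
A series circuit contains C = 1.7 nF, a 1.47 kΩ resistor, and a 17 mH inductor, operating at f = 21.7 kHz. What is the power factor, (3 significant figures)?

ω = 2πf = 136300 rad/s
X_L = ωL = 2320 Ω
X_C = 1/(ωC) = 4310 Ω
Net reactance X = X_L − X_C = -2000 Ω
Z = 1470 − j2000 Ω
|Z| = √(1470² + 2000²) = 2480 Ω
∠Z = arctan(-2000/1470) = -53.6°
cos φ = cos(-53.6°) = 0.593

0.593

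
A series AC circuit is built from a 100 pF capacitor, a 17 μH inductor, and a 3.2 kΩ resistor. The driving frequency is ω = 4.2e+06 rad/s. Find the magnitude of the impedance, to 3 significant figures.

X_L = ωL = 71.4 Ω
X_C = 1/(ωC) = 2380 Ω
Net reactance X = X_L − X_C = -2310 Ω
Z = 3200 − j2310 Ω
|Z| = √(3200² + 2310²) = 3950 Ω

3950 Ω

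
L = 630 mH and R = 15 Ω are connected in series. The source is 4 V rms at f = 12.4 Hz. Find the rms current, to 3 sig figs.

ω = 2πf = 77.91 rad/s
X_L = ωL = 49.1 Ω
Z = 15.0 + j49.1 Ω
|Z| = √(15.0² + 49.1²) = 51.3 Ω
I = V/|Z| = 4/51.3 = 77.9 mA

77.9 mA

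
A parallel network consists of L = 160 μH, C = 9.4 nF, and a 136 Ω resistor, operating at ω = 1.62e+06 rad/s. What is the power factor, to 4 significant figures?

0.5430

X_L = ωL = 259.2 Ω
X_C = 1/(ωC) = 65.67 Ω
Parallel: admittances add. Y = 1/R + 1/(jωL) + jωC
Y = (0.007353 + j0.01137) S
|Y| = 0.01354 S → |Z| = 1/|Y| = 73.85 Ω, ∠Z = −∠Y = -57.11°
cos φ = cos(-57.11°) = 0.5430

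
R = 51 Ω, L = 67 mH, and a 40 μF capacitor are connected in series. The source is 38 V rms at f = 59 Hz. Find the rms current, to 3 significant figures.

572 mA

ω = 2πf = 370.7 rad/s
X_L = ωL = 24.8 Ω
X_C = 1/(ωC) = 67.4 Ω
Net reactance X = X_L − X_C = -42.6 Ω
Z = 51.0 − j42.6 Ω
|Z| = √(51.0² + 42.6²) = 66.5 Ω
I = V/|Z| = 38/66.5 = 572 mA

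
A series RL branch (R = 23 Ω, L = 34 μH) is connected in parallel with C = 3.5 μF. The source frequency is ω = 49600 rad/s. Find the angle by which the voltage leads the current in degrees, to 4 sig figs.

-75.76°

X_L = ωL = 1.686 Ω
X_C = 1/(ωC) = 5.760 Ω
Branch 1 (R+jX_L): Z₁ = 23.00 + j1.686 Ω, |Z₁| = 23.06 Ω
Branch 2 (−jX_C): Z₂ = −j5.760 Ω
Parallel: Z = Z₁Z₂/(Z₁+Z₂), |Z| = 5.687 Ω, ∠Z = -75.76°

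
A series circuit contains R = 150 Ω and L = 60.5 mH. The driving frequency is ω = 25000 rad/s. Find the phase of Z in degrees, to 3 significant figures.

X_L = ωL = 1510 Ω
Z = 150 + j1510 Ω
|Z| = √(150² + 1510²) = 1520 Ω
∠Z = arctan(1510/150) = 84.3°

84.3°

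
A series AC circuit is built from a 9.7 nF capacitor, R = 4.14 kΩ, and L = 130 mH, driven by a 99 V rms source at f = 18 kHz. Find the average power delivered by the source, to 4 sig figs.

ω = 2πf = 113100 rad/s
X_L = ωL = 14700 Ω
X_C = 1/(ωC) = 911.5 Ω
Net reactance X = X_L − X_C = 13790 Ω
Z = 4140 + j13790 Ω
|Z| = √(4140² + 13790²) = 14400 Ω
∠Z = arctan(13790/4140) = 73.29°
I = V/|Z| = 6.875 mA
P = VI cos φ = 99 × 0.006875 × cos(73.29°) = 195.7 mW

195.7 mW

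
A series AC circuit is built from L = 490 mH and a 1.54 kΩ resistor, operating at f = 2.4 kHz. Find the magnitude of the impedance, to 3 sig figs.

7550 Ω

ω = 2πf = 15080 rad/s
X_L = ωL = 7390 Ω
Z = 1540 + j7390 Ω
|Z| = √(1540² + 7390²) = 7550 Ω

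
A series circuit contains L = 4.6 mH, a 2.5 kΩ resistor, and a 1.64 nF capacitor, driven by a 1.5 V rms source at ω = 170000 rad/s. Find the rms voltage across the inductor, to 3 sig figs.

0.312 V

X_L = ωL = 782 Ω
X_C = 1/(ωC) = 3590 Ω
Net reactance X = X_L − X_C = -2800 Ω
Z = 2500 − j2800 Ω
|Z| = √(2500² + 2800²) = 3760 Ω
I = V/|Z| = 399 μA
V_L = I·|Z_L| = 0.000399 × 782 = 0.312 V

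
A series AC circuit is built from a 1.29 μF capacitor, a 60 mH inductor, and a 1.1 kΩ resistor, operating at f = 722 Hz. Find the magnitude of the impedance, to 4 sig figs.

ω = 2πf = 4536 rad/s
X_L = ωL = 272.2 Ω
X_C = 1/(ωC) = 170.9 Ω
Net reactance X = X_L − X_C = 101.3 Ω
Z = 1100 + j101.3 Ω
|Z| = √(1100² + 101.3²) = 1105 Ω

1105 Ω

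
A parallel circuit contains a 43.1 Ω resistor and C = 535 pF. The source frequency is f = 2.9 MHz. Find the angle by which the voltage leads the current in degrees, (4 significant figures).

ω = 2πf = 1.822e+07 rad/s
X_C = 1/(ωC) = 102.6 Ω
Parallel: admittances add. Y = 1/R + jωC
Y = (0.02320 + j0.009748) S
|Y| = 0.02517 S → |Z| = 1/|Y| = 39.74 Ω, ∠Z = −∠Y = -22.79°

-22.79°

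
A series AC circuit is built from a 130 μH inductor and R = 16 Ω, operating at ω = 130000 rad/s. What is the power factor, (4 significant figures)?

X_L = ωL = 16.90 Ω
Z = 16.00 + j16.90 Ω
|Z| = √(16.00² + 16.90²) = 23.27 Ω
∠Z = arctan(16.90/16.00) = 46.57°
cos φ = cos(46.57°) = 0.6875

0.6875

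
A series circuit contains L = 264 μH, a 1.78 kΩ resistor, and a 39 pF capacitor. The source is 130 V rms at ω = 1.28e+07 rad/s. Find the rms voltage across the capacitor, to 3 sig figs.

X_L = ωL = 3380 Ω
X_C = 1/(ωC) = 2000 Ω
Net reactance X = X_L − X_C = 1380 Ω
Z = 1780 + j1380 Ω
|Z| = √(1780² + 1380²) = 2250 Ω
I = V/|Z| = 57.8 mA
V_C = I·|Z_C| = 0.0578 × 2000 = 116 V

116 V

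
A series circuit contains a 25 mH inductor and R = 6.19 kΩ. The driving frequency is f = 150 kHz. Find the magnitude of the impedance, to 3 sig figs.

24400 Ω

ω = 2πf = 942500 rad/s
X_L = ωL = 23600 Ω
Z = 6190 + j23600 Ω
|Z| = √(6190² + 23600²) = 24400 Ω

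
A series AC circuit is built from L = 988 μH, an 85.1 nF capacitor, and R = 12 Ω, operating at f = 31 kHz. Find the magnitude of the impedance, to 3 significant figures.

133 Ω

ω = 2πf = 194800 rad/s
X_L = ωL = 192 Ω
X_C = 1/(ωC) = 60.3 Ω
Net reactance X = X_L − X_C = 132 Ω
Z = 12.0 + j132 Ω
|Z| = √(12.0² + 132²) = 133 Ω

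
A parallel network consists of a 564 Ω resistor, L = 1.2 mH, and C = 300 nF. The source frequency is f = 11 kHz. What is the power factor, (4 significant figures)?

ω = 2πf = 69120 rad/s
X_L = ωL = 82.94 Ω
X_C = 1/(ωC) = 48.23 Ω
Parallel: admittances add. Y = 1/R + 1/(jωL) + jωC
Y = (0.001773 + j0.008677) S
|Y| = 0.008857 S → |Z| = 1/|Y| = 112.9 Ω, ∠Z = −∠Y = -78.45°
cos φ = cos(-78.45°) = 0.2002

0.2002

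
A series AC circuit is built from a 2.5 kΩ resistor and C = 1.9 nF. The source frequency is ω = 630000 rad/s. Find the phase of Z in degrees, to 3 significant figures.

X_C = 1/(ωC) = 835 Ω
Z = 2500 − j835 Ω
|Z| = √(2500² + 835²) = 2640 Ω
∠Z = arctan(-835/2500) = -18.5°

-18.5°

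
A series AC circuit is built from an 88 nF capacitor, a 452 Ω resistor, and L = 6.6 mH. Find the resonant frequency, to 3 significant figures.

6.60 kHz

ω₀ = 1/√(LC) = 1/√(0.0066 × 8.8e-08) = 41490 rad/s
f₀ = ω₀/(2π) = 6.60 kHz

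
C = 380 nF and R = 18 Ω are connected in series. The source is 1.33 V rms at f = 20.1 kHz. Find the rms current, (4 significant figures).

48.30 mA

ω = 2πf = 126300 rad/s
X_C = 1/(ωC) = 20.84 Ω
Z = 18.00 − j20.84 Ω
|Z| = √(18.00² + 20.84²) = 27.54 Ω
I = V/|Z| = 1.33/27.54 = 48.30 mA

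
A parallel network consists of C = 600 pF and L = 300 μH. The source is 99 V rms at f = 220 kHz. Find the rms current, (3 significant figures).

157 mA

ω = 2πf = 1.382e+06 rad/s
X_L = ωL = 415 Ω
X_C = 1/(ωC) = 1210 Ω
Parallel: admittances add. Y = 1/(jωL) + jωC
Y = (0 − j0.00158) S
|Y| = 0.00158 S → |Z| = 1/|Y| = 632 Ω, ∠Z = −∠Y = 90.0°
I = V/|Z| = 99/632 = 157 mA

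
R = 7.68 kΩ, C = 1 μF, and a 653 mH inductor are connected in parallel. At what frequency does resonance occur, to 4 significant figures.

197.0 Hz

ω₀ = 1/√(LC) = 1/√(0.653 × 1e-06) = 1237 rad/s
f₀ = ω₀/(2π) = 197.0 Hz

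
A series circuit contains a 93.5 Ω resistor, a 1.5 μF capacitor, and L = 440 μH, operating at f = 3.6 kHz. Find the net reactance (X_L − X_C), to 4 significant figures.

ω = 2πf = 22620 rad/s
X_L = ωL = 9.953 Ω
X_C = 1/(ωC) = 29.47 Ω
X = 9.953 − 29.47 = -19.52 Ω

-19.52 Ω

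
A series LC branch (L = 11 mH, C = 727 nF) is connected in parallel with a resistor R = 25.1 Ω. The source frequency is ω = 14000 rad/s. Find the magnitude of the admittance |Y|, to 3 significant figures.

X_L = ωL = 154 Ω
X_C = 1/(ωC) = 98.3 Ω
Branch 1: Z₁ = R = 25.1 Ω
Branch 2 (series LC): Z₂ = j(X_L − X_C) = j55.7 Ω
Parallel: Z = Z₁Z₂/(Z₁+Z₂), |Z| = 22.9 Ω, ∠Z = 24.2°
|Y| = 1/|Z| = 43.7 mS

43.7 mS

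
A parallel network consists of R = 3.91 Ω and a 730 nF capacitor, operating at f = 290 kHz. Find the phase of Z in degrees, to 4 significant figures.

ω = 2πf = 1.822e+06 rad/s
X_C = 1/(ωC) = 0.7518 Ω
Parallel: admittances add. Y = 1/R + jωC
Y = (0.2558 + j1.330) S
|Y| = 1.355 S → |Z| = 1/|Y| = 0.7383 Ω, ∠Z = −∠Y = -79.12°

-79.12°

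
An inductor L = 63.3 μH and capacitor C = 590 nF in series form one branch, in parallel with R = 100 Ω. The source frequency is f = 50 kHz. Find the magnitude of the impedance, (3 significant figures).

ω = 2πf = 314200 rad/s
X_L = ωL = 19.9 Ω
X_C = 1/(ωC) = 5.40 Ω
Branch 1: Z₁ = R = 100 Ω
Branch 2 (series LC): Z₂ = j(X_L − X_C) = j14.5 Ω
Parallel: Z = Z₁Z₂/(Z₁+Z₂), |Z| = 14.3 Ω, ∠Z = 81.8°

14.3 Ω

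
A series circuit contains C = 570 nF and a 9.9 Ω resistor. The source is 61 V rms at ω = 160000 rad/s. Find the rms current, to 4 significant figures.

X_C = 1/(ωC) = 10.96 Ω
Z = 9.900 − j10.96 Ω
|Z| = √(9.900² + 10.96²) = 14.77 Ω
I = V/|Z| = 61/14.77 = 4.129 A

4.129 A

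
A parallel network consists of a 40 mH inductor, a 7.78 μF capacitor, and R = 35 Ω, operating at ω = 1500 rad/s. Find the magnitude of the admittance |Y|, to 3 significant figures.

X_L = ωL = 60.0 Ω
X_C = 1/(ωC) = 85.7 Ω
Parallel: admittances add. Y = 1/R + 1/(jωL) + jωC
Y = (0.0286 − j0.00500) S
|Y| = 0.0290 S → |Z| = 1/|Y| = 34.5 Ω, ∠Z = −∠Y = 9.92°

29.0 mS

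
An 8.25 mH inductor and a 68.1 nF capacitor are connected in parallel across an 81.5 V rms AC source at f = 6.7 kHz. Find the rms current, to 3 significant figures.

ω = 2πf = 42100 rad/s
X_L = ωL = 347 Ω
X_C = 1/(ωC) = 349 Ω
Parallel: admittances add. Y = 1/(jωL) + jωC
Y = (0 − j1.25e-05) S
|Y| = 1.25e-05 S → |Z| = 1/|Y| = 80000 Ω, ∠Z = −∠Y = 90.0°
I = V/|Z| = 81.5/80000 = 1.02 mA

1.02 mA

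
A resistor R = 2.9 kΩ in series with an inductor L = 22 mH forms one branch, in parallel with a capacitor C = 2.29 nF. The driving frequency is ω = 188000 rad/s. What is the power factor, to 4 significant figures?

0.3899

X_L = ωL = 4136 Ω
X_C = 1/(ωC) = 2323 Ω
Branch 1 (R+jX_L): Z₁ = 2900 + j4136 Ω, |Z₁| = 5051 Ω
Branch 2 (−jX_C): Z₂ = −j2323 Ω
Parallel: Z = Z₁Z₂/(Z₁+Z₂), |Z| = 3431 Ω, ∠Z = -67.05°
cos φ = cos(-67.05°) = 0.3899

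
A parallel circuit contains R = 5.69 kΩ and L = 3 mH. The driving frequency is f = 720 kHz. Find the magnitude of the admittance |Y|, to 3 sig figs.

191 μS

ω = 2πf = 4.524e+06 rad/s
X_L = ωL = 13600 Ω
Parallel: admittances add. Y = 1/R + 1/(jωL)
Y = (0.000176 − j7.37e-05) S
|Y| = 0.000191 S → |Z| = 1/|Y| = 5250 Ω, ∠Z = −∠Y = 22.7°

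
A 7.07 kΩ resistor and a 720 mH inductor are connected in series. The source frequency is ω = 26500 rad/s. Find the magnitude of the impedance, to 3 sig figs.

20300 Ω

X_L = ωL = 19100 Ω
Z = 7070 + j19100 Ω
|Z| = √(7070² + 19100²) = 20300 Ω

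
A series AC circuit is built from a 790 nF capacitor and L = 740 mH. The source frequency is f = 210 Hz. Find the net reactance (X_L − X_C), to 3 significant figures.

17.1 Ω

ω = 2πf = 1319 rad/s
X_L = ωL = 976 Ω
X_C = 1/(ωC) = 959 Ω
X = 976 − 959 = 17.1 Ω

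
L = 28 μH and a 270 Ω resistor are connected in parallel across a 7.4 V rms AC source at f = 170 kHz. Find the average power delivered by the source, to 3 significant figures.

203 mW

ω = 2πf = 1.068e+06 rad/s
X_L = ωL = 29.9 Ω
Parallel: admittances add. Y = 1/R + 1/(jωL)
Y = (0.00370 − j0.0334) S
|Y| = 0.0336 S → |Z| = 1/|Y| = 29.7 Ω, ∠Z = −∠Y = 83.7°
I = V/|Z| = 249 mA
P = VI cos φ = 7.4 × 0.249 × cos(83.7°) = 203 mW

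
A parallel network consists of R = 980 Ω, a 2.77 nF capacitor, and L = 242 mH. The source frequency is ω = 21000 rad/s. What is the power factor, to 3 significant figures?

0.991

X_L = ωL = 5080 Ω
X_C = 1/(ωC) = 17200 Ω
Parallel: admittances add. Y = 1/R + 1/(jωL) + jωC
Y = (0.00102 − j0.000139) S
|Y| = 0.00103 S → |Z| = 1/|Y| = 971 Ω, ∠Z = −∠Y = 7.74°
cos φ = cos(7.74°) = 0.991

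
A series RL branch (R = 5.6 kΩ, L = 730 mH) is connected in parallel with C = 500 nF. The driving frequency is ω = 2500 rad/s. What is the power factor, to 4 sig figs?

0.1336

X_L = ωL = 1825 Ω
X_C = 1/(ωC) = 800.0 Ω
Branch 1 (R+jX_L): Z₁ = 5600 + j1825 Ω, |Z₁| = 5890 Ω
Branch 2 (−jX_C): Z₂ = −j800.0 Ω
Parallel: Z = Z₁Z₂/(Z₁+Z₂), |Z| = 827.7 Ω, ∠Z = -82.32°
cos φ = cos(-82.32°) = 0.1336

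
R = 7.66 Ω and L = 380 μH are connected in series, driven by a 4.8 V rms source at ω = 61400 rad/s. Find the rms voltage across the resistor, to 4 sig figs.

1.497 V

X_L = ωL = 23.33 Ω
Z = 7.660 + j23.33 Ω
|Z| = √(7.660² + 23.33²) = 24.56 Ω
I = V/|Z| = 195.5 mA
V_R = I·|Z_R| = 0.1955 × 7.660 = 1.497 V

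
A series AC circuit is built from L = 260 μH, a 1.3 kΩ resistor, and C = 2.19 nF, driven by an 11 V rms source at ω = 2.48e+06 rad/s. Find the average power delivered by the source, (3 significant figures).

X_L = ωL = 645 Ω
X_C = 1/(ωC) = 184 Ω
Net reactance X = X_L − X_C = 461 Ω
Z = 1300 + j461 Ω
|Z| = √(1300² + 461²) = 1380 Ω
∠Z = arctan(461/1300) = 19.5°
I = V/|Z| = 7.98 mA
P = VI cos φ = 11 × 0.00798 × cos(19.5°) = 82.7 mW

82.7 mW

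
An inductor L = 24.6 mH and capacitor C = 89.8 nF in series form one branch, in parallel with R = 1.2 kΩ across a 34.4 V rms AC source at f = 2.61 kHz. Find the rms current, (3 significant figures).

128 mA

ω = 2πf = 16400 rad/s
X_L = ωL = 403 Ω
X_C = 1/(ωC) = 679 Ω
Branch 1: Z₁ = R = 1200 Ω
Branch 2 (series LC): Z₂ = j(X_L − X_C) = −j276 Ω
Parallel: Z = Z₁Z₂/(Z₁+Z₂), |Z| = 269 Ω, ∠Z = -77.1°
I = V/|Z| = 34.4/269 = 128 mA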